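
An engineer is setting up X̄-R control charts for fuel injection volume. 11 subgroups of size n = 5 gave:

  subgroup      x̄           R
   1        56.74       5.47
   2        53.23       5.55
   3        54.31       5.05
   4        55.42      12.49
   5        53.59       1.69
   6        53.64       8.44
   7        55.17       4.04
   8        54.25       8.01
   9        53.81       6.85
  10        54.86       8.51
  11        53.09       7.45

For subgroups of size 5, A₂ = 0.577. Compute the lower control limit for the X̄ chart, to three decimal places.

50.516

X̄̄ = (56.74 + 53.23 + 54.31 + 55.42 + 53.59 + 53.64 + 55.17 + 54.25 + 53.81 + 54.86 + 53.09) / 11 = 598.1100 / 11 = 54.3736
R̄ = (5.47 + 5.55 + 5.05 + 12.49 + 1.69 + 8.44 + 4.04 + 8.01 + 6.85 + 8.51 + 7.45) / 11 = 73.5500 / 11 = 6.6864
LCL = X̄̄ − A₂·R̄ = 54.3736 − 0.577 × 6.6864 = 50.5156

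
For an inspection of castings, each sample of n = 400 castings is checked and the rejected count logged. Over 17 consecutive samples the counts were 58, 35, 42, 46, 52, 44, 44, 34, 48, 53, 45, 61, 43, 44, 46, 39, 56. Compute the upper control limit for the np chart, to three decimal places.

65.697

p̄ = Σdᵢ / (k·n) = 790 / (17 × 400) = 0.11618
UCL = np̄ + 3·√(np̄(1−p̄)) = 46.4706 + 3 × √(46.4706×0.88382) = 46.4706 + 3 × 6.4087 = 65.6968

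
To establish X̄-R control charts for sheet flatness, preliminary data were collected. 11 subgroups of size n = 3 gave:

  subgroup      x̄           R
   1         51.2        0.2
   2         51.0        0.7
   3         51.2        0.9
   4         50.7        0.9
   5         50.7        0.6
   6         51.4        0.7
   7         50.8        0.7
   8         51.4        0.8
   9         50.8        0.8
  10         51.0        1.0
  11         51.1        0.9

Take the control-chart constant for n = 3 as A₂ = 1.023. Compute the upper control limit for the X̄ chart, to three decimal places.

51.790

X̄̄ = (51.2 + 51.0 + 51.2 + 50.7 + 50.7 + 51.4 + 50.8 + 51.4 + 50.8 + 51.0 + 51.1) / 11 = 561.3000 / 11 = 51.0273
R̄ = (0.2 + 0.7 + 0.9 + 0.9 + 0.6 + 0.7 + 0.7 + 0.8 + 0.8 + 1.0 + 0.9) / 11 = 8.2000 / 11 = 0.7455
UCL = X̄̄ + A₂·R̄ = 51.0273 + 1.023 × 0.7455 = 51.7899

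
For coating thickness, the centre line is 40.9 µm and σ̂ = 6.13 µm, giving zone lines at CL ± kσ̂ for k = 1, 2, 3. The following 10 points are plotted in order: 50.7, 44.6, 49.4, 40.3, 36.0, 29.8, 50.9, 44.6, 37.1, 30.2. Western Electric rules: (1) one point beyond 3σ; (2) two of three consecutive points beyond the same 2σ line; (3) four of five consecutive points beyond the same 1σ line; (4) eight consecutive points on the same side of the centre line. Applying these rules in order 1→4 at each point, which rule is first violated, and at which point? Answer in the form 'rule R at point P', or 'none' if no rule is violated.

Zone of each point (C = within 1σ̂, B = 1σ̂–2σ̂, A = 2σ̂–3σ̂, * = beyond 3σ̂; sign = side of CL): 1:+B, 2:+C, 3:+B, 4:-C, 5:-C, 6:-B, 7:+B, 8:+C, 9:-C, 10:-B
No rule fires across all 10 points.

none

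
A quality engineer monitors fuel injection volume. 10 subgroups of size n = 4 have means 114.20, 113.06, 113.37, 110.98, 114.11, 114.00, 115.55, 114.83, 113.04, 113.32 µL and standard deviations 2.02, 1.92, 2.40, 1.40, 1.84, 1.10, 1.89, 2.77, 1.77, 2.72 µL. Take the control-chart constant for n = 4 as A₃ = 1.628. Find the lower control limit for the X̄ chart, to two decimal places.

110.42

X̄̄ = (114.20 + 113.06 + 113.37 + 110.98 + 114.11 + 114.00 + 115.55 + 114.83 + 113.04 + 113.32) / 10 = 113.6460
s̄ = (2.02 + 1.92 + 2.40 + 1.40 + 1.84 + 1.10 + 1.89 + 2.77 + 1.77 + 2.72) / 10 = 1.9830
LCL = X̄̄ − A₃·s̄ = 113.6460 − 1.628 × 1.9830 = 110.4177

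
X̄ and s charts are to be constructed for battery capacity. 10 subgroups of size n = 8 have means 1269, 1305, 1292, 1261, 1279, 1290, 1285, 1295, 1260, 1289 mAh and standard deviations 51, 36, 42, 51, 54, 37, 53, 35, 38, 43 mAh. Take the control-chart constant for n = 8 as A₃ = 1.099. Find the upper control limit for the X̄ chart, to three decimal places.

1330.856

X̄̄ = (1269 + 1305 + 1292 + 1261 + 1279 + 1290 + 1285 + 1295 + 1260 + 1289) / 10 = 1282.5000
s̄ = (51 + 36 + 42 + 51 + 54 + 37 + 53 + 35 + 38 + 43) / 10 = 44.0000
UCL = X̄̄ + A₃·s̄ = 1282.5000 + 1.099 × 44.0000 = 1330.8560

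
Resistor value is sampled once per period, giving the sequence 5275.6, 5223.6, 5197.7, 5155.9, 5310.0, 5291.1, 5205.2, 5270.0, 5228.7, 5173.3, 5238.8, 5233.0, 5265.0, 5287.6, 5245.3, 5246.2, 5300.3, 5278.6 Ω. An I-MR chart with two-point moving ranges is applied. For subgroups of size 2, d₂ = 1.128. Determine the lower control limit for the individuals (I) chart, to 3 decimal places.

5123.074

X̄ = (5275.6 + 5223.6 + 5197.7 + 5155.9 + 5310.0 + 5291.1 + 5205.2 + 5270.0 + 5228.7 + 5173.3 + 5238.8 + 5233.0 + 5265.0 + 5287.6 + 5245.3 + 5246.2 + 5300.3 + 5278.6) / 18 = 5245.8833
Moving ranges: 52.0, 25.9, 41.8, 154.1, 18.9, 85.9, 64.8, 41.3, 55.4, 65.5, 5.8, 32.0, 22.6, 42.3, 0.9, 54.1, 21.7; M̄R̄ = 785.0000 / 17 = 46.1765
LCL = X̄ − 3·M̄R̄/d₂ = 5245.8833 − 3 × 46.1765 / 1.128 = 5123.0736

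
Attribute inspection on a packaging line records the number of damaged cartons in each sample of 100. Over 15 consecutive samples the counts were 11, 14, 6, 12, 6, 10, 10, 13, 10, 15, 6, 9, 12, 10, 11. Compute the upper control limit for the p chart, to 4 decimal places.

p̄ = Σdᵢ / (k·n) = 155 / (15 × 100) = 0.10333
UCL = p̄ + 3·√(p̄(1−p̄)/n) = 0.10333 + 3 × √(0.10333×0.89667/100) = 0.10333 + 3 × 0.03044 = 0.19465

0.1947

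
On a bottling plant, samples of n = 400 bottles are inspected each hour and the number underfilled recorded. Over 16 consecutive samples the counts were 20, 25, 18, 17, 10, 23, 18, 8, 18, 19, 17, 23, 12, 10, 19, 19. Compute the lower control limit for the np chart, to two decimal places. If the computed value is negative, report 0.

p̄ = Σdᵢ / (k·n) = 276 / (16 × 400) = 0.04312
LCL = np̄ − 3·√(np̄(1−p̄)) = 17.2500 − 3 × 4.0628 = 5.0617

5.06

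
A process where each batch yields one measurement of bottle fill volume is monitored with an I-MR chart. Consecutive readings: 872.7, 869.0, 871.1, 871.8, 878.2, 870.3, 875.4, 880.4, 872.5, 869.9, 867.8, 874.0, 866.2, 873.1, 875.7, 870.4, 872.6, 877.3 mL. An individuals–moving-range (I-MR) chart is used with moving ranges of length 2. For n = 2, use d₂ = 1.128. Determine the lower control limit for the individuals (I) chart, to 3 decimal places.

860.298

X̄ = (872.7 + 869.0 + 871.1 + 871.8 + 878.2 + 870.3 + 875.4 + 880.4 + 872.5 + 869.9 + 867.8 + 874.0 + 866.2 + 873.1 + 875.7 + 870.4 + 872.6 + 877.3) / 18 = 872.6889
Moving ranges: 3.7, 2.1, 0.7, 6.4, 7.9, 5.1, 5.0, 7.9, 2.6, 2.1, 6.2, 7.8, 6.9, 2.6, 5.3, 2.2, 4.7; M̄R̄ = 79.2000 / 17 = 4.6588
LCL = X̄ − 3·M̄R̄/d₂ = 872.6889 − 3 × 4.6588 / 1.128 = 860.2984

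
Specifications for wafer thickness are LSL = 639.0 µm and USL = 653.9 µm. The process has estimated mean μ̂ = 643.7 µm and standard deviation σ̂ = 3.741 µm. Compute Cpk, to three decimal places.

0.419

Cpu = (USL − μ̂) / (3σ̂) = (653.9 − 643.7) / (3 × 3.741) = 0.9088; Cpl = (μ̂ − LSL) / (3σ̂) = (643.7 − 639.0) / (3 × 3.741) = 0.4188; Cpk = min(Cpu, Cpl) = 0.4188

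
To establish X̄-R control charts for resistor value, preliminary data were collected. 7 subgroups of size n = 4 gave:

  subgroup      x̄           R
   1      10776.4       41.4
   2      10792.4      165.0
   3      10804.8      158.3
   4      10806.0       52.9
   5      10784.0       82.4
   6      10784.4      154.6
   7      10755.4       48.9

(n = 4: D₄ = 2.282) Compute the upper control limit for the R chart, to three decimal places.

229.341

R̄ = (41.4 + 165.0 + 158.3 + 52.9 + 82.4 + 154.6 + 48.9) / 7 = 703.5000 / 7 = 100.5000
UCL_R = D₄·R̄ = 2.282 × 100.5000 = 229.3410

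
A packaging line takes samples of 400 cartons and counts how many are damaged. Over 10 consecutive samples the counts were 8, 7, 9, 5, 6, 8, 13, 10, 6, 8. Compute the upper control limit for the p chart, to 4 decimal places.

0.0410

p̄ = Σdᵢ / (k·n) = 80 / (10 × 400) = 0.02000
UCL = p̄ + 3·√(p̄(1−p̄)/n) = 0.02000 + 3 × √(0.02000×0.98000/400) = 0.02000 + 3 × 0.00700 = 0.04100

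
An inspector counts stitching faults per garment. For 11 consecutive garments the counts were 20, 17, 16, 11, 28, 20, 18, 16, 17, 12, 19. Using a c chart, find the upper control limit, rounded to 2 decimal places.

30.24

c̄ = (20 + 17 + 16 + 11 + 28 + 20 + 18 + 16 + 17 + 12 + 19) / 11 = 194 / 11 = 17.6364
UCL = c̄ + 3√c̄ = 17.6364 + 3 × √17.6364 = 17.6364 + 3 × 4.1996 = 30.2351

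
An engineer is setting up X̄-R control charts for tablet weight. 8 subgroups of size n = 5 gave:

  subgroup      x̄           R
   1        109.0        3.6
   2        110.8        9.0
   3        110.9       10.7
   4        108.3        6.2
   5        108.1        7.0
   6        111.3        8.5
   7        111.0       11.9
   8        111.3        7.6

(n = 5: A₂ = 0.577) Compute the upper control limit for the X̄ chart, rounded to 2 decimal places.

114.74

X̄̄ = (109.0 + 110.8 + 110.9 + 108.3 + 108.1 + 111.3 + 111.0 + 111.3) / 8 = 880.7000 / 8 = 110.0875
R̄ = (3.6 + 9.0 + 10.7 + 6.2 + 7.0 + 8.5 + 11.9 + 7.6) / 8 = 64.5000 / 8 = 8.0625
UCL = X̄̄ + A₂·R̄ = 110.0875 + 0.577 × 8.0625 = 114.7396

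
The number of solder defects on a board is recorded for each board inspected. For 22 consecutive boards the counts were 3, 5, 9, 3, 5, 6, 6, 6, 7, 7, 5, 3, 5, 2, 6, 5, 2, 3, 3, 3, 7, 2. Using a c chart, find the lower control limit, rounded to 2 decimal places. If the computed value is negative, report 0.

c̄ = (3 + 5 + 9 + 3 + 5 + 6 + 6 + 6 + 7 + 7 + 5 + 3 + 5 + 2 + 6 + 5 + 2 + 3 + 3 + 3 + 7 + 2) / 22 = 103 / 22 = 4.6818
LCL = c̄ − 3√c̄ = 4.6818 − 3 × 2.1638 = -1.8094 → 0 (cannot be negative)

0.00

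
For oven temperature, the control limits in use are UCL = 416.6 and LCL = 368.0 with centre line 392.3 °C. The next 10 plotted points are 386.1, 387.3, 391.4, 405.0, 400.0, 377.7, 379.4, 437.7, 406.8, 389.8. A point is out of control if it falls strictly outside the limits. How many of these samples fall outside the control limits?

Compare each point to [368.0, 416.6]: sample 8 = 437.7 > UCL.

1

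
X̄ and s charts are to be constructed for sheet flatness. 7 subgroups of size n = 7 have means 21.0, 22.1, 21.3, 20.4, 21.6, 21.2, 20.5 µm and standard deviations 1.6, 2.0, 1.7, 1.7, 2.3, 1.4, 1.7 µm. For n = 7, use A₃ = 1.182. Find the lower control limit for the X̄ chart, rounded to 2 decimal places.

19.06

X̄̄ = (21.0 + 22.1 + 21.3 + 20.4 + 21.6 + 21.2 + 20.5) / 7 = 21.1571
s̄ = (1.6 + 2.0 + 1.7 + 1.7 + 2.3 + 1.4 + 1.7) / 7 = 1.7714
LCL = X̄̄ − A₃·s̄ = 21.1571 − 1.182 × 1.7714 = 19.0633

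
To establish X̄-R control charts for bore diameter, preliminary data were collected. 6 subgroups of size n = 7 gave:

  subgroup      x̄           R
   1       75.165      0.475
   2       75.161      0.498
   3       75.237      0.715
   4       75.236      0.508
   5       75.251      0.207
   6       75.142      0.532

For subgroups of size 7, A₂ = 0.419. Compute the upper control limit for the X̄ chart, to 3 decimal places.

75.404

X̄̄ = (75.165 + 75.161 + 75.237 + 75.236 + 75.251 + 75.142) / 6 = 451.1920 / 6 = 75.1987
R̄ = (0.475 + 0.498 + 0.715 + 0.508 + 0.207 + 0.532) / 6 = 2.9350 / 6 = 0.4892
UCL = X̄̄ + A₂·R̄ = 75.1987 + 0.419 × 0.4892 = 75.4036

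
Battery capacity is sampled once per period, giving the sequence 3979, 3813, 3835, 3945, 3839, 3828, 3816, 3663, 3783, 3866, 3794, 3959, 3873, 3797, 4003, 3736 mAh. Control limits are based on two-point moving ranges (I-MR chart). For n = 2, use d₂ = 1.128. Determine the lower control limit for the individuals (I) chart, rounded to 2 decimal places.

X̄ = (3979 + 3813 + 3835 + 3945 + 3839 + 3828 + 3816 + 3663 + 3783 + 3866 + 3794 + 3959 + 3873 + 3797 + 4003 + 3736) / 16 = 3845.5625
Moving ranges: 166, 22, 110, 106, 11, 12, 153, 120, 83, 72, 165, 86, 76, 206, 267; M̄R̄ = 1655.0000 / 15 = 110.3333
LCL = X̄ − 3·M̄R̄/d₂ = 3845.5625 − 3 × 110.3333 / 1.128 = 3552.1228

3552.12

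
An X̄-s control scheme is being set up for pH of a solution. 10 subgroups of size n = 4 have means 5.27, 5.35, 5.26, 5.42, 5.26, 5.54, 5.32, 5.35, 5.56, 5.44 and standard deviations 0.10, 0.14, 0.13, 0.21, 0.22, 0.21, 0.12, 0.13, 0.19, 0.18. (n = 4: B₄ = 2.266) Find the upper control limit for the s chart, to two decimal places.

s̄ = (0.10 + 0.14 + 0.13 + 0.21 + 0.22 + 0.21 + 0.12 + 0.13 + 0.19 + 0.18) / 10 = 0.1630
UCL_s = B₄·s̄ = 2.266 × 0.1630 = 0.3694

0.37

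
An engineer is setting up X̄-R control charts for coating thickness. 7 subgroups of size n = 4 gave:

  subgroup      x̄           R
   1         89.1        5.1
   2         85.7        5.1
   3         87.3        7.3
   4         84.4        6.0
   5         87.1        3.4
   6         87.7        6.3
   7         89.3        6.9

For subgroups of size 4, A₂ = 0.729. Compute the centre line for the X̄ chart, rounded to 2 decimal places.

X̄̄ = (89.1 + 85.7 + 87.3 + 84.4 + 87.1 + 87.7 + 89.3) / 7 = 610.6000 / 7 = 87.2286
CL = X̄̄ = 87.2286

87.23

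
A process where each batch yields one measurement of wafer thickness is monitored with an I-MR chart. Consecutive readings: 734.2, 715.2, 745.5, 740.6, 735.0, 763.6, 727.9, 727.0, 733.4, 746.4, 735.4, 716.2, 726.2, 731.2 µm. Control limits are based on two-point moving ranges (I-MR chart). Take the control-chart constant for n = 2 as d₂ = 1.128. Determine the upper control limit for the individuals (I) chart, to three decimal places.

772.917

X̄ = (734.2 + 715.2 + 745.5 + 740.6 + 735.0 + 763.6 + 727.9 + 727.0 + 733.4 + 746.4 + 735.4 + 716.2 + 726.2 + 731.2) / 14 = 734.1286
Moving ranges: 19.0, 30.3, 4.9, 5.6, 28.6, 35.7, 0.9, 6.4, 13.0, 11.0, 19.2, 10.0, 5.0; M̄R̄ = 189.6000 / 13 = 14.5846
UCL = X̄ + 3·M̄R̄/d₂ = 734.1286 + 3 × 14.5846 / 1.128 = 772.9174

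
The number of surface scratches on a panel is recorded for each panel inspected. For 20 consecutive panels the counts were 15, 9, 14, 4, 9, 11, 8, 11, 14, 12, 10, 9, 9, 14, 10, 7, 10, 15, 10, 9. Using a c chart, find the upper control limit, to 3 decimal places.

c̄ = (15 + 9 + 14 + 4 + 9 + 11 + 8 + 11 + 14 + 12 + 10 + 9 + 9 + 14 + 10 + 7 + 10 + 15 + 10 + 9) / 20 = 210 / 20 = 10.5000
UCL = c̄ + 3√c̄ = 10.5000 + 3 × √10.5000 = 10.5000 + 3 × 3.2404 = 20.2211

20.221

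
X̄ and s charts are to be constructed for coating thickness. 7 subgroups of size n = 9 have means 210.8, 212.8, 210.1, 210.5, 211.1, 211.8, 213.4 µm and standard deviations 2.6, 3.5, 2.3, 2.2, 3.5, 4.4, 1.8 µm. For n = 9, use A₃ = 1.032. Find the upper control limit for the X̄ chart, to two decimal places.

214.49

X̄̄ = (210.8 + 212.8 + 210.1 + 210.5 + 211.1 + 211.8 + 213.4) / 7 = 211.5000
s̄ = (2.6 + 3.5 + 2.3 + 2.2 + 3.5 + 4.4 + 1.8) / 7 = 2.9000
UCL = X̄̄ + A₃·s̄ = 211.5000 + 1.032 × 2.9000 = 214.4928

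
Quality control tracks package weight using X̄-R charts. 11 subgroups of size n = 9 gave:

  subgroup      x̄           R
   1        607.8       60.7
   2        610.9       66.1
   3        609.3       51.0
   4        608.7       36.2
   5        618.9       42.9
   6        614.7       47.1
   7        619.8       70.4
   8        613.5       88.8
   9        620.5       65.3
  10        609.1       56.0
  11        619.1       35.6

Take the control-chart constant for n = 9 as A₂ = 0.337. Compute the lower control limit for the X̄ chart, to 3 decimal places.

594.848

X̄̄ = (607.8 + 610.9 + 609.3 + 608.7 + 618.9 + 614.7 + 619.8 + 613.5 + 620.5 + 609.1 + 619.1) / 11 = 6752.3000 / 11 = 613.8455
R̄ = (60.7 + 66.1 + 51.0 + 36.2 + 42.9 + 47.1 + 70.4 + 88.8 + 65.3 + 56.0 + 35.6) / 11 = 620.1000 / 11 = 56.3727
LCL = X̄̄ − A₂·R̄ = 613.8455 − 0.337 × 56.3727 = 594.8478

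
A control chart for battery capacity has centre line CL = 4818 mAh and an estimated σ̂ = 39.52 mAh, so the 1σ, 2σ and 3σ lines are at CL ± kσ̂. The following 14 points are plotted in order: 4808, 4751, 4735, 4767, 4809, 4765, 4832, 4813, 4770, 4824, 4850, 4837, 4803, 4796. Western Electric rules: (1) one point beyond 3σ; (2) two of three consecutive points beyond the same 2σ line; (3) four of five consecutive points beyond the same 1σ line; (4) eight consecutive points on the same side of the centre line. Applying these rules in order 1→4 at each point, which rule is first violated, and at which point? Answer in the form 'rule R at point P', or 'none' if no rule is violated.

rule 3 at point 6

Zone of each point (C = within 1σ̂, B = 1σ̂–2σ̂, A = 2σ̂–3σ̂, * = beyond 3σ̂; sign = side of CL): 1:-C, 2:-B, 3:-A, 4:-B, 5:-C, 6:-B, 7:+C, 8:-C, 9:-B, 10:+C, 11:+C, 12:+C, 13:-C, 14:-C
Rule 3 (four of five consecutive points beyond the same 1σ limit) is satisfied at point 6.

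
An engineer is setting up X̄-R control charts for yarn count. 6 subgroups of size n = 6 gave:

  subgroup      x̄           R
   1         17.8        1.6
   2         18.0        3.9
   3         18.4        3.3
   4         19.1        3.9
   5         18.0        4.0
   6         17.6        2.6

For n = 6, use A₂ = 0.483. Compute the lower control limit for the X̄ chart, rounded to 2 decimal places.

16.60

X̄̄ = (17.8 + 18.0 + 18.4 + 19.1 + 18.0 + 17.6) / 6 = 108.9000 / 6 = 18.1500
R̄ = (1.6 + 3.9 + 3.3 + 3.9 + 4.0 + 2.6) / 6 = 19.3000 / 6 = 3.2167
LCL = X̄̄ − A₂·R̄ = 18.1500 − 0.483 × 3.2167 = 16.5964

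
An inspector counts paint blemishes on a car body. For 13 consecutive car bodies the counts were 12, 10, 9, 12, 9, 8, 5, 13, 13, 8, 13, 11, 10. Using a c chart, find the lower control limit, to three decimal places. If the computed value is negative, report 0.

c̄ = (12 + 10 + 9 + 12 + 9 + 8 + 5 + 13 + 13 + 8 + 13 + 11 + 10) / 13 = 133 / 13 = 10.2308
LCL = c̄ − 3√c̄ = 10.2308 − 3 × 3.1986 = 0.6351

0.635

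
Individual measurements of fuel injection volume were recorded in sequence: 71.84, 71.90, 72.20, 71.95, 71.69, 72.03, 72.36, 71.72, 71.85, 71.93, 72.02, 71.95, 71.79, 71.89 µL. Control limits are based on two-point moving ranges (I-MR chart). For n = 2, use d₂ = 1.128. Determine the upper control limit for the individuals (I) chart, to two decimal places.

72.51

X̄ = (71.84 + 71.90 + 72.20 + 71.95 + 71.69 + 72.03 + 72.36 + 71.72 + 71.85 + 71.93 + 72.02 + 71.95 + 71.79 + 71.89) / 14 = 71.9371
Moving ranges: 0.06, 0.30, 0.25, 0.26, 0.34, 0.33, 0.64, 0.13, 0.08, 0.09, 0.07, 0.16, 0.10; M̄R̄ = 2.8100 / 13 = 0.2162
UCL = X̄ + 3·M̄R̄/d₂ = 71.9371 + 3 × 0.2162 / 1.128 = 72.5120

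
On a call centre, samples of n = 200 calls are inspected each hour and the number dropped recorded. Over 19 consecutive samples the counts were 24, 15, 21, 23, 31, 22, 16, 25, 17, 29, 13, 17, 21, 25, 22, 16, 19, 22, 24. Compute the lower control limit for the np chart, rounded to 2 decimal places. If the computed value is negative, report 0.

8.11

p̄ = Σdᵢ / (k·n) = 402 / (19 × 200) = 0.10579
LCL = np̄ − 3·√(np̄(1−p̄)) = 21.1579 − 3 × 4.3497 = 8.1089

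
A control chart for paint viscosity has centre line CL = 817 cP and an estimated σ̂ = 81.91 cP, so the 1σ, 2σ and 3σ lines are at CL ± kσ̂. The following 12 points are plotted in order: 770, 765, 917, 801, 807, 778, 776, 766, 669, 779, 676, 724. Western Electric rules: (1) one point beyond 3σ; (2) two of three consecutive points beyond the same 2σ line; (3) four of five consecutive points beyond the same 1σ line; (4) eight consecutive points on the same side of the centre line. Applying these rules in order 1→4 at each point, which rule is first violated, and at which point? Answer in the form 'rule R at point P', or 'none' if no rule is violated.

Zone of each point (C = within 1σ̂, B = 1σ̂–2σ̂, A = 2σ̂–3σ̂, * = beyond 3σ̂; sign = side of CL): 1:-C, 2:-C, 3:+B, 4:-C, 5:-C, 6:-C, 7:-C, 8:-C, 9:-B, 10:-C, 11:-B, 12:-B
Rule 4 (eight consecutive points on the same side of the centre line) is satisfied at point 11.

rule 4 at point 11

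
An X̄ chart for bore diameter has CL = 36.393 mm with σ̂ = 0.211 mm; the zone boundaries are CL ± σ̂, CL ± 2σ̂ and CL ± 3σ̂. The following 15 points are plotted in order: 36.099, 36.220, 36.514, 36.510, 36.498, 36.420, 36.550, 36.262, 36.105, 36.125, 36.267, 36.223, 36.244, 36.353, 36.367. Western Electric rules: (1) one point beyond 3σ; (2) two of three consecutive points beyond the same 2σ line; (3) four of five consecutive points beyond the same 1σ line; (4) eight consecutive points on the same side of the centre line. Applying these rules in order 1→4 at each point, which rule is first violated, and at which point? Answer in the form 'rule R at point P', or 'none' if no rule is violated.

rule 4 at point 15

Zone of each point (C = within 1σ̂, B = 1σ̂–2σ̂, A = 2σ̂–3σ̂, * = beyond 3σ̂; sign = side of CL): 1:-B, 2:-C, 3:+C, 4:+C, 5:+C, 6:+C, 7:+C, 8:-C, 9:-B, 10:-B, 11:-C, 12:-C, 13:-C, 14:-C, 15:-C
Rule 4 (eight consecutive points on the same side of the centre line) is satisfied at point 15.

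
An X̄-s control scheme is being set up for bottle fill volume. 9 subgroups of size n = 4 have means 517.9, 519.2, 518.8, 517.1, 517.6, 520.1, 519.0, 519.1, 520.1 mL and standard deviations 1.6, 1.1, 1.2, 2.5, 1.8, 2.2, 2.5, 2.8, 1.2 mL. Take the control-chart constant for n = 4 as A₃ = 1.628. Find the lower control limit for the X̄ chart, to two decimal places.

515.71

X̄̄ = (517.9 + 519.2 + 518.8 + 517.1 + 517.6 + 520.1 + 519.0 + 519.1 + 520.1) / 9 = 518.7667
s̄ = (1.6 + 1.1 + 1.2 + 2.5 + 1.8 + 2.2 + 2.5 + 2.8 + 1.2) / 9 = 1.8778
LCL = X̄̄ − A₃·s̄ = 518.7667 − 1.628 × 1.8778 = 515.7096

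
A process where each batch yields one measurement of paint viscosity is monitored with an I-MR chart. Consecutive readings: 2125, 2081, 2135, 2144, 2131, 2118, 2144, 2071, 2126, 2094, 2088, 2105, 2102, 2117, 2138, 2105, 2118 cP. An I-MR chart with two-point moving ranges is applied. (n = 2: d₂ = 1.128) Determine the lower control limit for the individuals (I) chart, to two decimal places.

X̄ = (2125 + 2081 + 2135 + 2144 + 2131 + 2118 + 2144 + 2071 + 2126 + 2094 + 2088 + 2105 + 2102 + 2117 + 2138 + 2105 + 2118) / 17 = 2114.2353
Moving ranges: 44, 54, 9, 13, 13, 26, 73, 55, 32, 6, 17, 3, 15, 21, 33, 13; M̄R̄ = 427.0000 / 16 = 26.6875
LCL = X̄ − 3·M̄R̄/d₂ = 2114.2353 − 3 × 26.6875 / 1.128 = 2043.2579

2043.26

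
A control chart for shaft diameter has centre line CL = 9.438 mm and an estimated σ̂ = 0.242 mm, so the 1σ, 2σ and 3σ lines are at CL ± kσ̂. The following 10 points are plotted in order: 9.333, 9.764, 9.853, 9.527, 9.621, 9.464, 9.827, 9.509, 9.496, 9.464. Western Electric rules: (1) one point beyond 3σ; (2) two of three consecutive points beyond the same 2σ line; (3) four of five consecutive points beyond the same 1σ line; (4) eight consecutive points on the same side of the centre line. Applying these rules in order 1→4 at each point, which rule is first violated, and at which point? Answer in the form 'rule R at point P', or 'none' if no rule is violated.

Zone of each point (C = within 1σ̂, B = 1σ̂–2σ̂, A = 2σ̂–3σ̂, * = beyond 3σ̂; sign = side of CL): 1:-C, 2:+B, 3:+B, 4:+C, 5:+C, 6:+C, 7:+B, 8:+C, 9:+C, 10:+C
Rule 4 (eight consecutive points on the same side of the centre line) is satisfied at point 9.

rule 4 at point 9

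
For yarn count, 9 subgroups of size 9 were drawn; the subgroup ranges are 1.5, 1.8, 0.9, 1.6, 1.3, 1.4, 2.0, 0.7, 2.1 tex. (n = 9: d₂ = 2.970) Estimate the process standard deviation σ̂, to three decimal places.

R̄ = (1.5 + 1.8 + 0.9 + 1.6 + 1.3 + 1.4 + 2.0 + 0.7 + 2.1) / 9 = 1.4778
σ̂ = R̄ / d₂ = 1.4778 / 2.970 = 0.4976

0.498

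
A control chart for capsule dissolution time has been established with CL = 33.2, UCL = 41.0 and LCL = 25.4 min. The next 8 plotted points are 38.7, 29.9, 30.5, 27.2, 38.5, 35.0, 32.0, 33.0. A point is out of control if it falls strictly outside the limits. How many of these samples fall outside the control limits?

0

All 8 points lie within [25.4, 41.0].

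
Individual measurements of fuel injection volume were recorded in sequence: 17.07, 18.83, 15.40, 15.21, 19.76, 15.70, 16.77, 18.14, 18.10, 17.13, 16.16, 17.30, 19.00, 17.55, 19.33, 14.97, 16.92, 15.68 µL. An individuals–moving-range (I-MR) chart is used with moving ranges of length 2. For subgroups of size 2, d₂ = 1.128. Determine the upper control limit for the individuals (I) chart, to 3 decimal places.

22.179

X̄ = (17.07 + 18.83 + 15.40 + 15.21 + 19.76 + 15.70 + 16.77 + 18.14 + 18.10 + 17.13 + 16.16 + 17.30 + 19.00 + 17.55 + 19.33 + 14.97 + 16.92 + 15.68) / 18 = 17.1678
Moving ranges: 1.76, 3.43, 0.19, 4.55, 4.06, 1.07, 1.37, 0.04, 0.97, 0.97, 1.14, 1.70, 1.45, 1.78, 4.36, 1.95, 1.24; M̄R̄ = 32.0300 / 17 = 1.8841
UCL = X̄ + 3·M̄R̄/d₂ = 17.1678 + 3 × 1.8841 / 1.128 = 22.1787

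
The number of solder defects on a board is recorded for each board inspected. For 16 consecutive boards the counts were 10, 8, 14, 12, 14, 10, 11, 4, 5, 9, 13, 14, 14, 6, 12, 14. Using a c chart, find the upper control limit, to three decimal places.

c̄ = (10 + 8 + 14 + 12 + 14 + 10 + 11 + 4 + 5 + 9 + 13 + 14 + 14 + 6 + 12 + 14) / 16 = 170 / 16 = 10.6250
UCL = c̄ + 3√c̄ = 10.6250 + 3 × √10.6250 = 10.6250 + 3 × 3.2596 = 20.4038

20.404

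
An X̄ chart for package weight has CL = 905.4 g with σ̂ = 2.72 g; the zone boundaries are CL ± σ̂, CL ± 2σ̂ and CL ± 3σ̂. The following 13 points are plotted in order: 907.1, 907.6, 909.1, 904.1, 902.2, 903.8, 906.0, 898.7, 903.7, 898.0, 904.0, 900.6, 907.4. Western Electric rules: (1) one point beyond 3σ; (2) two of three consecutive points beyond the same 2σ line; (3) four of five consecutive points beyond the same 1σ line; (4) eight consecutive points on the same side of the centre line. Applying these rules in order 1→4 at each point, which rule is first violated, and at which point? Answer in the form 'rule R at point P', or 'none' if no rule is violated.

Zone of each point (C = within 1σ̂, B = 1σ̂–2σ̂, A = 2σ̂–3σ̂, * = beyond 3σ̂; sign = side of CL): 1:+C, 2:+C, 3:+B, 4:-C, 5:-B, 6:-C, 7:+C, 8:-A, 9:-C, 10:-A, 11:-C, 12:-B, 13:+C
Rule 2 (two of three consecutive points beyond the same 2σ limit) is satisfied at point 10.

rule 2 at point 10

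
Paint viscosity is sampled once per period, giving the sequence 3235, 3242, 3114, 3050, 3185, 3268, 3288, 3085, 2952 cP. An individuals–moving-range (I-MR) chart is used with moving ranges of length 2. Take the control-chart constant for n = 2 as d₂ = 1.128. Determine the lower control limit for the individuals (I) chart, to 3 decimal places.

2900.685

X̄ = (3235 + 3242 + 3114 + 3050 + 3185 + 3268 + 3288 + 3085 + 2952) / 9 = 3157.6667
Moving ranges: 7, 128, 64, 135, 83, 20, 203, 133; M̄R̄ = 773.0000 / 8 = 96.6250
LCL = X̄ − 3·M̄R̄/d₂ = 3157.6667 − 3 × 96.6250 / 1.128 = 2900.6853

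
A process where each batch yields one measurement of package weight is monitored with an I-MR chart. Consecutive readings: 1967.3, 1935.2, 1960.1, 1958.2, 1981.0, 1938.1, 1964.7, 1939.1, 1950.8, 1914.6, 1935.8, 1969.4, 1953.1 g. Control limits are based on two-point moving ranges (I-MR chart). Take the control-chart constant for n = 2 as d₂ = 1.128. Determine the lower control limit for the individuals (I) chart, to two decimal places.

X̄ = (1967.3 + 1935.2 + 1960.1 + 1958.2 + 1981.0 + 1938.1 + 1964.7 + 1939.1 + 1950.8 + 1914.6 + 1935.8 + 1969.4 + 1953.1) / 13 = 1951.3385
Moving ranges: 32.1, 24.9, 1.9, 22.8, 42.9, 26.6, 25.6, 11.7, 36.2, 21.2, 33.6, 16.3; M̄R̄ = 295.8000 / 12 = 24.6500
LCL = X̄ − 3·M̄R̄/d₂ = 1951.3385 − 3 × 24.6500 / 1.128 = 1885.7800

1885.78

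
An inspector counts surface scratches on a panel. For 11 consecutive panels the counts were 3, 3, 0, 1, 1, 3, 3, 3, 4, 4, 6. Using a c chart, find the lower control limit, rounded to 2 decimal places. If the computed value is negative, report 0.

0.00

c̄ = (3 + 3 + 0 + 1 + 1 + 3 + 3 + 3 + 4 + 4 + 6) / 11 = 31 / 11 = 2.8182
LCL = c̄ − 3√c̄ = 2.8182 − 3 × 1.6787 = -2.2181 → 0 (cannot be negative)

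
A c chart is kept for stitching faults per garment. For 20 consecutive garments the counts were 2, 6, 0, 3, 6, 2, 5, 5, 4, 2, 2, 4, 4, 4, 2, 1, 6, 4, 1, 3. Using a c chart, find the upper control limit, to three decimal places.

8.750

c̄ = (2 + 6 + 0 + 3 + 6 + 2 + 5 + 5 + 4 + 2 + 2 + 4 + 4 + 4 + 2 + 1 + 6 + 4 + 1 + 3) / 20 = 66 / 20 = 3.3000
UCL = c̄ + 3√c̄ = 3.3000 + 3 × √3.3000 = 3.3000 + 3 × 1.8166 = 8.7498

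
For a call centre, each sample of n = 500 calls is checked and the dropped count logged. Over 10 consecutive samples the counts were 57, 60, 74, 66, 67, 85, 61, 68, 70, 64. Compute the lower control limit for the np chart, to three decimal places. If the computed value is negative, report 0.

44.320

p̄ = Σdᵢ / (k·n) = 672 / (10 × 500) = 0.13440
LCL = np̄ − 3·√(np̄(1−p̄)) = 67.2000 − 3 × 7.6268 = 44.3196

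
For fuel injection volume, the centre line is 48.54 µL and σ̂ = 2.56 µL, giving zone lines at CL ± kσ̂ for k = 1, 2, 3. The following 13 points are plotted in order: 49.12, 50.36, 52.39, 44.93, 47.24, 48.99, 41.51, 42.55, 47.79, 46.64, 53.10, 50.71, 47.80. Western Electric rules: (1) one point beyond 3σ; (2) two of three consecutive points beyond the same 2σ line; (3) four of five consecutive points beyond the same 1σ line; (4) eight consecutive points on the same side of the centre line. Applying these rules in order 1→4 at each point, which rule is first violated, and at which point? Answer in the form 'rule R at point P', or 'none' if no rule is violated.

rule 2 at point 8

Zone of each point (C = within 1σ̂, B = 1σ̂–2σ̂, A = 2σ̂–3σ̂, * = beyond 3σ̂; sign = side of CL): 1:+C, 2:+C, 3:+B, 4:-B, 5:-C, 6:+C, 7:-A, 8:-A, 9:-C, 10:-C, 11:+B, 12:+C, 13:-C
Rule 2 (two of three consecutive points beyond the same 2σ limit) is satisfied at point 8.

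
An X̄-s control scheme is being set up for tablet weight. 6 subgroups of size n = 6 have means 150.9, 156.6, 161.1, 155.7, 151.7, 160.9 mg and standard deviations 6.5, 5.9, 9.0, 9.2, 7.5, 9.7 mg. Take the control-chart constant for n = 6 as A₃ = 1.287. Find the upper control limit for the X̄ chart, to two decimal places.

X̄̄ = (150.9 + 156.6 + 161.1 + 155.7 + 151.7 + 160.9) / 6 = 156.1500
s̄ = (6.5 + 5.9 + 9.0 + 9.2 + 7.5 + 9.7) / 6 = 7.9667
UCL = X̄̄ + A₃·s̄ = 156.1500 + 1.287 × 7.9667 = 166.4031

166.40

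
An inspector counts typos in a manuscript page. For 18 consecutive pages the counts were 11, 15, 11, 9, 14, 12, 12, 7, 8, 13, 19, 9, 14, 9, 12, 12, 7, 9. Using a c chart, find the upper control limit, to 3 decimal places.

c̄ = (11 + 15 + 11 + 9 + 14 + 12 + 12 + 7 + 8 + 13 + 19 + 9 + 14 + 9 + 12 + 12 + 7 + 9) / 18 = 203 / 18 = 11.2778
UCL = c̄ + 3√c̄ = 11.2778 + 3 × √11.2778 = 11.2778 + 3 × 3.3582 = 21.3525

21.352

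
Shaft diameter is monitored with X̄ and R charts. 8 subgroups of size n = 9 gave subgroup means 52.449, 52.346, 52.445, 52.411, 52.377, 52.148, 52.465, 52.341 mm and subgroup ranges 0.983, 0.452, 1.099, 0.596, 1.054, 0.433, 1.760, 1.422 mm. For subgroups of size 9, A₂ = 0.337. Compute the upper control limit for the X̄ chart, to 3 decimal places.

52.701

X̄̄ = (52.449 + 52.346 + 52.445 + 52.411 + 52.377 + 52.148 + 52.465 + 52.341) / 8 = 418.9820 / 8 = 52.3728
R̄ = (0.983 + 0.452 + 1.099 + 0.596 + 1.054 + 0.433 + 1.760 + 1.422) / 8 = 7.7990 / 8 = 0.9749
UCL = X̄̄ + A₂·R̄ = 52.3728 + 0.337 × 0.9749 = 52.7013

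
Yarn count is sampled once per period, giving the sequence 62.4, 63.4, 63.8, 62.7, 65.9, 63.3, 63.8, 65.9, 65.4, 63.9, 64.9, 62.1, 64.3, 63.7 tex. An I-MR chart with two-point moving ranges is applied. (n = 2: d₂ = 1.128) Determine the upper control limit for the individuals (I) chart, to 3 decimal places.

X̄ = (62.4 + 63.4 + 63.8 + 62.7 + 65.9 + 63.3 + 63.8 + 65.9 + 65.4 + 63.9 + 64.9 + 62.1 + 64.3 + 63.7) / 14 = 63.9643
Moving ranges: 1.0, 0.4, 1.1, 3.2, 2.6, 0.5, 2.1, 0.5, 1.5, 1.0, 2.8, 2.2, 0.6; M̄R̄ = 19.5000 / 13 = 1.5000
UCL = X̄ + 3·M̄R̄/d₂ = 63.9643 + 3 × 1.5000 / 1.128 = 67.9536

67.954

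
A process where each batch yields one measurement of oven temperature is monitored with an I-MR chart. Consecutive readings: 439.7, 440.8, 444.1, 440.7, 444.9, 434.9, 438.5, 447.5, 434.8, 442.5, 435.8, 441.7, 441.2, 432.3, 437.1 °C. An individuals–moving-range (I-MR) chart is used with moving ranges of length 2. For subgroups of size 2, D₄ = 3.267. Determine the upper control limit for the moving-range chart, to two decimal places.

Moving ranges: 1.1, 3.3, 3.4, 4.2, 10.0, 3.6, 9.0, 12.7, 7.7, 6.7, 5.9, 0.5, 8.9, 4.8; M̄R̄ = 81.8000 / 14 = 5.8429
UCL_MR = D₄·M̄R̄ = 3.267 × 5.8429 = 19.0886

19.09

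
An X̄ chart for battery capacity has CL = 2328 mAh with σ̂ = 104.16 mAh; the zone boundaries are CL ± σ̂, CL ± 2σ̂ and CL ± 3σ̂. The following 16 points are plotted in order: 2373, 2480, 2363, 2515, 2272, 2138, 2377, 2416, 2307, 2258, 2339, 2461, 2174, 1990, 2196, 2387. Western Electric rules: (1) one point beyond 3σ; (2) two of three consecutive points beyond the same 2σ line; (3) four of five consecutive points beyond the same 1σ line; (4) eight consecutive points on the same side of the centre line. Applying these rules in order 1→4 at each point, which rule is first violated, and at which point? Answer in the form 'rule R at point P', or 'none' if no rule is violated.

Zone of each point (C = within 1σ̂, B = 1σ̂–2σ̂, A = 2σ̂–3σ̂, * = beyond 3σ̂; sign = side of CL): 1:+C, 2:+B, 3:+C, 4:+B, 5:-C, 6:-B, 7:+C, 8:+C, 9:-C, 10:-C, 11:+C, 12:+B, 13:-B, 14:-*, 15:-B, 16:+C
Rule 1 (one point beyond the 3σ limits) is satisfied at point 14.

rule 1 at point 14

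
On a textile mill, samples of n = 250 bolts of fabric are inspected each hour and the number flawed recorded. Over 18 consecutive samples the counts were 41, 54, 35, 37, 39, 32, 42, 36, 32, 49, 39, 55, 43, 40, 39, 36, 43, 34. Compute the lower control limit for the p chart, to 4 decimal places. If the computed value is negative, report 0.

0.0915

p̄ = Σdᵢ / (k·n) = 726 / (18 × 250) = 0.16133
LCL = p̄ − 3·√(p̄(1−p̄)/n) = 0.16133 − 3 × 0.02326 = 0.09154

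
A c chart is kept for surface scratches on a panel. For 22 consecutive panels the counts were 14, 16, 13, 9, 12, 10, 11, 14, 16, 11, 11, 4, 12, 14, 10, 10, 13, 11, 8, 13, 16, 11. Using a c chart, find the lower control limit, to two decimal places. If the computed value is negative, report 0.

c̄ = (14 + 16 + 13 + 9 + 12 + 10 + 11 + 14 + 16 + 11 + 11 + 4 + 12 + 14 + 10 + 10 + 13 + 11 + 8 + 13 + 16 + 11) / 22 = 259 / 22 = 11.7727
LCL = c̄ − 3√c̄ = 11.7727 − 3 × 3.4311 = 1.4793

1.48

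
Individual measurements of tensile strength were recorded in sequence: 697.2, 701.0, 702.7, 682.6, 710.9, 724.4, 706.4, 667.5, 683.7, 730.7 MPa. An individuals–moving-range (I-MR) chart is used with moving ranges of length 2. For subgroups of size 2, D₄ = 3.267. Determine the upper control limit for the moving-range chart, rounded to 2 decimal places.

Moving ranges: 3.8, 1.7, 20.1, 28.3, 13.5, 18.0, 38.9, 16.2, 47.0; M̄R̄ = 187.5000 / 9 = 20.8333
UCL_MR = D₄·M̄R̄ = 3.267 × 20.8333 = 68.0625

68.06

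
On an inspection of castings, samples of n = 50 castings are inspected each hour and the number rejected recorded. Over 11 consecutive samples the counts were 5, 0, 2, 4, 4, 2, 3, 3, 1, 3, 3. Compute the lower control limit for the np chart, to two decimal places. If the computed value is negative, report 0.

p̄ = Σdᵢ / (k·n) = 30 / (11 × 50) = 0.05455
LCL = np̄ − 3·√(np̄(1−p̄)) = 2.7273 − 3 × 1.6058 = -2.0901 → 0 (negative, so LCL = 0)

0.00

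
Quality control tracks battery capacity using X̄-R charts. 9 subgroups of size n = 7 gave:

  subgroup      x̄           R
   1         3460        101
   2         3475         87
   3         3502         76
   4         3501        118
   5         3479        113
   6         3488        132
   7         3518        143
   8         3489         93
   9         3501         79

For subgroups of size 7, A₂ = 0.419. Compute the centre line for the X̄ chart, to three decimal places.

X̄̄ = (3460 + 3475 + 3502 + 3501 + 3479 + 3488 + 3518 + 3489 + 3501) / 9 = 31413.0000 / 9 = 3490.3333
CL = X̄̄ = 3490.3333

3490.333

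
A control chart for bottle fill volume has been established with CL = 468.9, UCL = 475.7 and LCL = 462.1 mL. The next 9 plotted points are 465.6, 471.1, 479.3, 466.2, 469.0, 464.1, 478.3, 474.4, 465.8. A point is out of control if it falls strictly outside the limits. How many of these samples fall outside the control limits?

Compare each point to [462.1, 475.7]: sample 3 = 479.3 > UCL; sample 7 = 478.3 > UCL.

2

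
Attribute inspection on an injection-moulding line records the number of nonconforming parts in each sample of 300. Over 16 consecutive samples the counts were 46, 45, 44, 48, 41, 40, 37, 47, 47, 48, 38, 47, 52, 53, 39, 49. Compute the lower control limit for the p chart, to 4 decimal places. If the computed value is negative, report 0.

0.0883

p̄ = Σdᵢ / (k·n) = 721 / (16 × 300) = 0.15021
LCL = p̄ − 3·√(p̄(1−p̄)/n) = 0.15021 − 3 × 0.02063 = 0.08833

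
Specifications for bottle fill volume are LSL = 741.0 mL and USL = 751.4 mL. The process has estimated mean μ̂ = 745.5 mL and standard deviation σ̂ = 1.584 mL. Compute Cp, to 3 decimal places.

1.094

Cp = (USL − LSL) / (6σ̂) = (751.4 − 741.0) / (6 × 1.584) = 10.4000 / 9.5040 = 1.0943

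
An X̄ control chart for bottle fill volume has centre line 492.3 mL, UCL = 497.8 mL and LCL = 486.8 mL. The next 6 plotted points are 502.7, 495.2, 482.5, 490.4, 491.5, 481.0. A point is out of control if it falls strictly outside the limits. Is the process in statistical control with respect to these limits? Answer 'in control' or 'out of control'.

Compare each point to [486.8, 497.8]: sample 1 = 502.7 > UCL; sample 3 = 482.5 < LCL; sample 6 = 481.0 < LCL.

out of control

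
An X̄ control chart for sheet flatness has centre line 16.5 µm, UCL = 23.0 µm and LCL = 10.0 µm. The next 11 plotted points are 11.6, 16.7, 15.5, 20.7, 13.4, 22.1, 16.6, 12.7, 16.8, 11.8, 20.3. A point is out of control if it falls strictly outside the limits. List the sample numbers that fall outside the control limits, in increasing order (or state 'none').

none

All 11 points lie within [10.0, 23.0].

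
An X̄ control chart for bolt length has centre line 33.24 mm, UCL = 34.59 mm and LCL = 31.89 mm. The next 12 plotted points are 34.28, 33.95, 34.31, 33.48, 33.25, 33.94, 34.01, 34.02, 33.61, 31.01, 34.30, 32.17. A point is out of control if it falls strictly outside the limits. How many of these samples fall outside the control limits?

1

Compare each point to [31.89, 34.59]: sample 10 = 31.01 < LCL.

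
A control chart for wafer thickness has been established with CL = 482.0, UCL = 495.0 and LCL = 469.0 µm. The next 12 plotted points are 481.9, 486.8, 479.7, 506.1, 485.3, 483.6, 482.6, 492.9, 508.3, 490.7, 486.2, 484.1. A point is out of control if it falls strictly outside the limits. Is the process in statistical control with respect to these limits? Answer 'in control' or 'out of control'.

out of control

Compare each point to [469.0, 495.0]: sample 4 = 506.1 > UCL; sample 9 = 508.3 > UCL.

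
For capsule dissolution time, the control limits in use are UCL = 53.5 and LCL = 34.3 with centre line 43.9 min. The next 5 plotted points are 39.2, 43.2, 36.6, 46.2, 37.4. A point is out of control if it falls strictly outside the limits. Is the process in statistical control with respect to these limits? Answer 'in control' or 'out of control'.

in control

All 5 points lie within [34.3, 53.5].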